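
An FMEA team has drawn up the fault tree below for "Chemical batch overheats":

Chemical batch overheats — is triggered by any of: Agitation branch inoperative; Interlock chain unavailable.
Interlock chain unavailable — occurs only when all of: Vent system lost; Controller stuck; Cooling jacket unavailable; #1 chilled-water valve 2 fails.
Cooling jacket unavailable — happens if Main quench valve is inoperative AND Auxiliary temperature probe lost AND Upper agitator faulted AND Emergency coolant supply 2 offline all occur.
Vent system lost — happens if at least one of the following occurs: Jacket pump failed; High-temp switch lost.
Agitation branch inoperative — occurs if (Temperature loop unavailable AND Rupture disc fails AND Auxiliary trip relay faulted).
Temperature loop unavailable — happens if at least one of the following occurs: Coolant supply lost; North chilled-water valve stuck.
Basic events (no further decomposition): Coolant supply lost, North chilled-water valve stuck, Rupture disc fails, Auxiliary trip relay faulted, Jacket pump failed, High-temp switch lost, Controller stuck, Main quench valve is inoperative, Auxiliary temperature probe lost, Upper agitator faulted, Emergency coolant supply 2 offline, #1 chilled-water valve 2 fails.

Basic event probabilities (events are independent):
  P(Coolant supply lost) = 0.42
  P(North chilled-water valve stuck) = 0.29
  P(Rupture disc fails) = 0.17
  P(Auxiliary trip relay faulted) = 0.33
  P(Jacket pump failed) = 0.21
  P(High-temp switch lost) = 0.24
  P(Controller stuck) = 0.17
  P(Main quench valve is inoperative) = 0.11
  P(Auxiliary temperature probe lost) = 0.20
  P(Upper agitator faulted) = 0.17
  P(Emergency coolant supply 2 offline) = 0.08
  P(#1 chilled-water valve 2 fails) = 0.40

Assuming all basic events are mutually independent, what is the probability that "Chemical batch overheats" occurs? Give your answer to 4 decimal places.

0.0330

P(Temperature loop unavailable) [OR] = 1 − (1−0.42) × (1−0.29) = 0.588200
P(Agitation branch inoperative) [AND] = 0.588200 × 0.17 × 0.33 = 0.032998
P(Vent system lost) [OR] = 1 − (1−0.21) × (1−0.24) = 0.399600
P(Cooling jacket unavailable) [AND] = 0.11 × 0.20 × 0.17 × 0.08 = 0.000299
P(Interlock chain unavailable) [AND] = 0.399600 × 0.17 × 0.000299 × 0.40 = 0.000008
P(Chemical batch overheats) [OR] = 1 − (1−0.032998) × (1−0.000008) = 0.033006
Rounded to 4 decimal places: P(Chemical batch overheats) ≈ 0.0330.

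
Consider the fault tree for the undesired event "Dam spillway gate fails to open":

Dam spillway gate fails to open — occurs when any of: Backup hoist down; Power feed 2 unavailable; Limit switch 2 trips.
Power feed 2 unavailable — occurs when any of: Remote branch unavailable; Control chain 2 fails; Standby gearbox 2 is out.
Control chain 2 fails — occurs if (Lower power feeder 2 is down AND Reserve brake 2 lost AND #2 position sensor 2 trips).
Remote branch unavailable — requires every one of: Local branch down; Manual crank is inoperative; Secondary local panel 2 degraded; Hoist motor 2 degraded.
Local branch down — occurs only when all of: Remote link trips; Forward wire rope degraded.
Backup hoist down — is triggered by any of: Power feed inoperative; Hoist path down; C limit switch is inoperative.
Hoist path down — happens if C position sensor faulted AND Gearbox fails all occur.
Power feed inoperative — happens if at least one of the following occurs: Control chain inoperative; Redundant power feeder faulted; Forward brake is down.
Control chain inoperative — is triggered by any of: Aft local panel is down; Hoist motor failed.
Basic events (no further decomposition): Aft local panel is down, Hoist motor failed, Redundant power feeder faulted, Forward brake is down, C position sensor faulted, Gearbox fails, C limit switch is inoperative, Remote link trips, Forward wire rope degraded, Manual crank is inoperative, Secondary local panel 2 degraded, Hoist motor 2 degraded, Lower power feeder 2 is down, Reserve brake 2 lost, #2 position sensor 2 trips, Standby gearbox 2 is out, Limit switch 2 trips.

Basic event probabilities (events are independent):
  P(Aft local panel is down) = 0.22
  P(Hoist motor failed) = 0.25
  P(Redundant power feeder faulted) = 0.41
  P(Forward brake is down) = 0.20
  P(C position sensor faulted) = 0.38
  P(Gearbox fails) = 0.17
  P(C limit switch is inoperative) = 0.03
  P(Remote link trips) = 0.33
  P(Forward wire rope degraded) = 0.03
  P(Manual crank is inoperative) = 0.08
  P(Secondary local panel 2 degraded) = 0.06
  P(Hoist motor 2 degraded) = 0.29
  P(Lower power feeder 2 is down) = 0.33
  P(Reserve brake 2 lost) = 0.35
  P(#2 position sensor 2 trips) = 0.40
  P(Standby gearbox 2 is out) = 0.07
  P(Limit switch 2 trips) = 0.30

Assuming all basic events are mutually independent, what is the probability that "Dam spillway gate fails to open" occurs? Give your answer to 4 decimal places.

0.8444

P(Control chain inoperative) [OR] = 1 − (1−0.22) × (1−0.25) = 0.415000
P(Power feed inoperative) [OR] = 1 − (1−0.415000) × (1−0.41) × (1−0.20) = 0.723880
P(Hoist path down) [AND] = 0.38 × 0.17 = 0.064600
P(Backup hoist down) [OR] = 1 − (1−0.723880) × (1−0.064600) × (1−0.03) = 0.749466
P(Local branch down) [AND] = 0.33 × 0.03 = 0.009900
P(Remote branch unavailable) [AND] = 0.009900 × 0.08 × 0.06 × 0.29 = 0.000014
P(Control chain 2 fails) [AND] = 0.33 × 0.35 × 0.40 = 0.046200
P(Power feed 2 unavailable) [OR] = 1 − (1−0.000014) × (1−0.046200) × (1−0.07) = 0.112978
P(Dam spillway gate fails to open) [OR] = 1 − (1−0.749466) × (1−0.112978) × (1−0.30) = 0.844440
Rounded to 4 decimal places: P(Dam spillway gate fails to open) ≈ 0.8444.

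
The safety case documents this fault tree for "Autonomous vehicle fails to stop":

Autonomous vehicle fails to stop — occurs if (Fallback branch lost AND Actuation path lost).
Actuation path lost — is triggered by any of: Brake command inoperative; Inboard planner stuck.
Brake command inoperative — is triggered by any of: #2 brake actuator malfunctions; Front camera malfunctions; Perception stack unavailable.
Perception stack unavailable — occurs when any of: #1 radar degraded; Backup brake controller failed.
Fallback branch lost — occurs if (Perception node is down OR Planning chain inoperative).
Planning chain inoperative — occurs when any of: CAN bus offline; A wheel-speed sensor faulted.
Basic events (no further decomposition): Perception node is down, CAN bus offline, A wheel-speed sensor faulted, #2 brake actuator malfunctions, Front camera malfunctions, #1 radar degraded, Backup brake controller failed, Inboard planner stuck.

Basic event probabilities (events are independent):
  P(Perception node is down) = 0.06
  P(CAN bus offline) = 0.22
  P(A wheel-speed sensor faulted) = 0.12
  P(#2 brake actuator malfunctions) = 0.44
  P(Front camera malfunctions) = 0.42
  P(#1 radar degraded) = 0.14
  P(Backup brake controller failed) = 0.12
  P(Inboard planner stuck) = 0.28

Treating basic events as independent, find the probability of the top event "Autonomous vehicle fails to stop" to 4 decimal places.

0.2920

P(Planning chain inoperative) [OR] = 1 − (1−0.22) × (1−0.12) = 0.313600
P(Fallback branch lost) [OR] = 1 − (1−0.06) × (1−0.313600) = 0.354784
P(Perception stack unavailable) [OR] = 1 − (1−0.14) × (1−0.12) = 0.243200
P(Brake command inoperative) [OR] = 1 − (1−0.44) × (1−0.42) × (1−0.243200) = 0.754191
P(Actuation path lost) [OR] = 1 − (1−0.754191) × (1−0.28) = 0.823018
P(Autonomous vehicle fails to stop) [AND] = 0.354784 × 0.823018 = 0.291994
Rounded to 4 decimal places: P(Autonomous vehicle fails to stop) ≈ 0.2920.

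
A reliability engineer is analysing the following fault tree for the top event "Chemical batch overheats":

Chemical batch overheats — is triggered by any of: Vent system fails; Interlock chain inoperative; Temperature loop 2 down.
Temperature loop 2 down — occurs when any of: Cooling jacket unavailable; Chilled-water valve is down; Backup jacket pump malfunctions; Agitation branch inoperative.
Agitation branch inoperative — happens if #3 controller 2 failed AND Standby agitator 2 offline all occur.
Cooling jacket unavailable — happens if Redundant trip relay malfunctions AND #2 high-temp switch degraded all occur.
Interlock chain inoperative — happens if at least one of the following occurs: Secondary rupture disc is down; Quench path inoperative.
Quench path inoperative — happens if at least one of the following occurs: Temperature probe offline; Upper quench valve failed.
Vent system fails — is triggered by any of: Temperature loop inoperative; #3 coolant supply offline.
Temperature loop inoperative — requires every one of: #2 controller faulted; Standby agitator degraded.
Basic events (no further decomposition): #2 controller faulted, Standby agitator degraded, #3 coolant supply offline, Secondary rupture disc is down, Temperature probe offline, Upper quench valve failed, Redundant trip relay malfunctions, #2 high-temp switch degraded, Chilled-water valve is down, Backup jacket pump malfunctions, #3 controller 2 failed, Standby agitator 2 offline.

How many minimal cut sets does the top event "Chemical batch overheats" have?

Temperature loop inoperative [AND]: one cut set from each child combined → 1 × 1 = 1 cut set(s).
Vent system fails [OR]: union of children's cut sets → 2 cut set(s).
Quench path inoperative [OR]: union of children's cut sets → 2 cut set(s).
Interlock chain inoperative [OR]: union of children's cut sets → 3 cut set(s).
Cooling jacket unavailable [AND]: one cut set from each child combined → 1 × 1 = 1 cut set(s).
Agitation branch inoperative [AND]: one cut set from each child combined → 1 × 1 = 1 cut set(s).
Temperature loop 2 down [OR]: union of children's cut sets → 4 cut set(s).
Chemical batch overheats [OR]: union of children's cut sets → 9 cut set(s).
Minimal cut sets: {#2 controller faulted, Standby agitator degraded}; {#3 coolant supply offline}; {Secondary rupture disc is down}; {Temperature probe offline}; {Upper quench valve failed}; {#2 high-temp switch degraded, Redundant trip relay malfunctions}; {Chilled-water valve is down}; {Backup jacket pump malfunctions}; {#3 controller 2 failed, Standby agitator 2 offline}.

9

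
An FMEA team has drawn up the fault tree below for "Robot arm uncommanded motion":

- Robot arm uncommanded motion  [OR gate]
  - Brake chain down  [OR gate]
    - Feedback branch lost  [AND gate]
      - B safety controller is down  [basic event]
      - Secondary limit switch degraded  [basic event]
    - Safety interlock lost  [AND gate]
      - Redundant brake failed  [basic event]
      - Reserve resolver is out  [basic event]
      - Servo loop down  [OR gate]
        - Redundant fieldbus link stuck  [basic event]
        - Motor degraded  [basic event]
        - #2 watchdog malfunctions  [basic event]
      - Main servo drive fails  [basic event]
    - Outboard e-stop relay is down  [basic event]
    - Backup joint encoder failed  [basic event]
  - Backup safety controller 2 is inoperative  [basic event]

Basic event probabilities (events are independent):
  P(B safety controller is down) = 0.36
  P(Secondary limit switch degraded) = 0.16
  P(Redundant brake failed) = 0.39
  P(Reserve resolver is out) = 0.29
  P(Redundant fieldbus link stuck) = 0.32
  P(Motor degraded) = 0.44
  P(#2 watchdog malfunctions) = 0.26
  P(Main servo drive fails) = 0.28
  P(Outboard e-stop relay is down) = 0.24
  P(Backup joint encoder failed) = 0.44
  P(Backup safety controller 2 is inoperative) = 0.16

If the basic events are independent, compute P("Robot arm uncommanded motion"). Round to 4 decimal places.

P(Feedback branch lost) [AND] = 0.36 × 0.16 = 0.057600
P(Servo loop down) [OR] = 1 − (1−0.32) × (1−0.44) × (1−0.26) = 0.718208
P(Safety interlock lost) [AND] = 0.39 × 0.29 × 0.718208 × 0.28 = 0.022744
P(Brake chain down) [OR] = 1 − (1−0.057600) × (1−0.022744) × (1−0.24) × (1−0.44) = 0.608037
P(Robot arm uncommanded motion) [OR] = 1 − (1−0.608037) × (1−0.16) = 0.670751
Rounded to 4 decimal places: P(Robot arm uncommanded motion) ≈ 0.6708.

0.6708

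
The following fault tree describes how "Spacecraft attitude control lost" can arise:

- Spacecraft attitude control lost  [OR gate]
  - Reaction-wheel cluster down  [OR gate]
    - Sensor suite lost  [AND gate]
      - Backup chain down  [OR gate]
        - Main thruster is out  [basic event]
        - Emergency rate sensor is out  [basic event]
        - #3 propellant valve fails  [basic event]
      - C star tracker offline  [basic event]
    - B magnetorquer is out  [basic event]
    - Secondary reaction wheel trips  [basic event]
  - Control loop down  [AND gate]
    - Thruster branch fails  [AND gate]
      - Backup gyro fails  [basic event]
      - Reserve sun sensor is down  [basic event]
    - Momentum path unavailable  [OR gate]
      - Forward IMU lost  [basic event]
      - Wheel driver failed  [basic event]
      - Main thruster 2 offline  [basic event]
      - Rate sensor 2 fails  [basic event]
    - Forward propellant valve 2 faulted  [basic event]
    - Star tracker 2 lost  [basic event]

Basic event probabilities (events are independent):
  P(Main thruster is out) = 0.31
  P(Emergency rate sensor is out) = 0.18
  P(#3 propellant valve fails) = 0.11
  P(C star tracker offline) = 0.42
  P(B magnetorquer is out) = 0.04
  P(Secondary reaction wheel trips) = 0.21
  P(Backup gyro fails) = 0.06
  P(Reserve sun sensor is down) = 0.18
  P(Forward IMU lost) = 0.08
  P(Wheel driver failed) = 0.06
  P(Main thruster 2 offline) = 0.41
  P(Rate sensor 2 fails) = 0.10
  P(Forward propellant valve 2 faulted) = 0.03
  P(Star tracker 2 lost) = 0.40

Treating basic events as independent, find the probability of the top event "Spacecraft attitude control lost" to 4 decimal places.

P(Backup chain down) [OR] = 1 − (1−0.31) × (1−0.18) × (1−0.11) = 0.496438
P(Sensor suite lost) [AND] = 0.496438 × 0.42 = 0.208504
P(Reaction-wheel cluster down) [OR] = 1 − (1−0.208504) × (1−0.04) × (1−0.21) = 0.399729
P(Thruster branch fails) [AND] = 0.06 × 0.18 = 0.010800
P(Momentum path unavailable) [OR] = 1 − (1−0.08) × (1−0.06) × (1−0.41) × (1−0.10) = 0.540791
P(Control loop down) [AND] = 0.010800 × 0.540791 × 0.03 × 0.40 = 0.000070
P(Spacecraft attitude control lost) [OR] = 1 − (1−0.399729) × (1−0.000070) = 0.399771
Rounded to 4 decimal places: P(Spacecraft attitude control lost) ≈ 0.3998.

0.3998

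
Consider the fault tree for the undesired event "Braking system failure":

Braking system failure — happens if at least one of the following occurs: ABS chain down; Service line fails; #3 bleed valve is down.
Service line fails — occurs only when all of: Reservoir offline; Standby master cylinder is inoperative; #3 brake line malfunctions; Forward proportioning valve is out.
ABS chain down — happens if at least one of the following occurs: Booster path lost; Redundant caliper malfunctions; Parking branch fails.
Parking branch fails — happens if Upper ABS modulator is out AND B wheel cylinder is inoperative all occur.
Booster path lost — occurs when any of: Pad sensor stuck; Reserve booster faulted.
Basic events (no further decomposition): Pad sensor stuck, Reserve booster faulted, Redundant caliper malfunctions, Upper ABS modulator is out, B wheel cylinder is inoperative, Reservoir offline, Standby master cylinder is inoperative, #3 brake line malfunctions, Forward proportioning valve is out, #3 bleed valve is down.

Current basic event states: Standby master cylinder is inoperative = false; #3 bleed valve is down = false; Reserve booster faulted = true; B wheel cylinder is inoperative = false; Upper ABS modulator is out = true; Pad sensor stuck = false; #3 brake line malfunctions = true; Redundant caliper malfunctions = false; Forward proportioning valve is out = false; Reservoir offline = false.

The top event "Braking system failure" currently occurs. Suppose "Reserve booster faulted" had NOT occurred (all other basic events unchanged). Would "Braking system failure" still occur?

Counterfactual: set "Reserve booster faulted" to not occurred.
Booster path lost [OR]: Pad sensor stuck=not, Reserve booster faulted=not → no input occurs → does not occur.
Parking branch fails [AND]: Upper ABS modulator is out=occurs, B wheel cylinder is inoperative=not → not all inputs occur → does not occur.
ABS chain down [OR]: Booster path lost=not, Redundant caliper malfunctions=not, Parking branch fails=not → no input occurs → does not occur.
Service line fails [AND]: Reservoir offline=not, Standby master cylinder is inoperative=not, #3 brake line malfunctions=occurs, Forward proportioning valve is out=not → not all inputs occur → does not occur.
Braking system failure [OR]: ABS chain down=not, Service line fails=not, #3 bleed valve is down=not → no input occurs → does not occur.

No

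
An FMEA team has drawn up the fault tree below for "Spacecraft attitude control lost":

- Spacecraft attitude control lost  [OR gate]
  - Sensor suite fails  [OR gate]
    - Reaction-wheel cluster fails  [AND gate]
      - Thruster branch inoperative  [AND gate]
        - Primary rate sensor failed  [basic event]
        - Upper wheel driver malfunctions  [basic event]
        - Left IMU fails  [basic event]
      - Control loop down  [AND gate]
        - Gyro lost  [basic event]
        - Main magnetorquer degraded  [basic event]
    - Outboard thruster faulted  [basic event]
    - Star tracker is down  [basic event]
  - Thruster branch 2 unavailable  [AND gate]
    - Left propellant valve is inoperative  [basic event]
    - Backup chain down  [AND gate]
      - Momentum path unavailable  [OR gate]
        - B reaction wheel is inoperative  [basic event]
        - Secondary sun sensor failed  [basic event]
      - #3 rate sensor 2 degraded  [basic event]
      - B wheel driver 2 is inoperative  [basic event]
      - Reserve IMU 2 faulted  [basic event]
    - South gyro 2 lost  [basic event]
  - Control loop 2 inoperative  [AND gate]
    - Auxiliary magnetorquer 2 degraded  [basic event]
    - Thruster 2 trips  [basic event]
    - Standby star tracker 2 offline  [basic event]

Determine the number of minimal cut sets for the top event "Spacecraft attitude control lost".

Thruster branch inoperative [AND]: one cut set from each child combined → 1 × 1 × 1 = 1 cut set(s).
Control loop down [AND]: one cut set from each child combined → 1 × 1 = 1 cut set(s).
Reaction-wheel cluster fails [AND]: one cut set from each child combined → 1 × 1 = 1 cut set(s).
Sensor suite fails [OR]: union of children's cut sets → 3 cut set(s).
Momentum path unavailable [OR]: union of children's cut sets → 2 cut set(s).
Backup chain down [AND]: one cut set from each child combined → 2 × 1 × 1 × 1 = 2 cut set(s).
Thruster branch 2 unavailable [AND]: one cut set from each child combined → 1 × 2 × 1 = 2 cut set(s).
Control loop 2 inoperative [AND]: one cut set from each child combined → 1 × 1 × 1 = 1 cut set(s).
Spacecraft attitude control lost [OR]: union of children's cut sets → 6 cut set(s).
Minimal cut sets: {Gyro lost, Left IMU fails, Main magnetorquer degraded, Primary rate sensor failed, Upper wheel driver malfunctions}; {Outboard thruster faulted}; {Star tracker is down}; {#3 rate sensor 2 degraded, B reaction wheel is inoperative, B wheel driver 2 is inoperative, Left propellant valve is inoperative, Reserve IMU 2 faulted, South gyro 2 lost}; {#3 rate sensor 2 degraded, B wheel driver 2 is inoperative, Left propellant valve is inoperative, Reserve IMU 2 faulted, Secondary sun sensor failed, South gyro 2 lost}; {Auxiliary magnetorquer 2 degraded, Standby star tracker 2 offline, Thruster 2 trips}.

6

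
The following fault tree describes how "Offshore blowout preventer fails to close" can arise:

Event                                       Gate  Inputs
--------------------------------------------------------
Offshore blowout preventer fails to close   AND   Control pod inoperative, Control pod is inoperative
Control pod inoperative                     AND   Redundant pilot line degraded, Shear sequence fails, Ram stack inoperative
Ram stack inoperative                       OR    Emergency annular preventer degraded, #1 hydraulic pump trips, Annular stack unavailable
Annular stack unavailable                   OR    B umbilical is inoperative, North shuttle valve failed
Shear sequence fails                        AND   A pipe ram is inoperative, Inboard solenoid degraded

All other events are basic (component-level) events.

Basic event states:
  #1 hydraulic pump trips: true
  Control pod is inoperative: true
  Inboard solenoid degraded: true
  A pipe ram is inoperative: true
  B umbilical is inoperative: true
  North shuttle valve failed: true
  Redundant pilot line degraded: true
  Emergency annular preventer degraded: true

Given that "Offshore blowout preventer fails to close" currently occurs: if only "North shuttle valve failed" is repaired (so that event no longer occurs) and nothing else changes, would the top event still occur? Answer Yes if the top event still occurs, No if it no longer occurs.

Yes

Counterfactual: set "North shuttle valve failed" to not occurred.
Shear sequence fails [AND]: A pipe ram is inoperative=occurs, Inboard solenoid degraded=occurs → all inputs occur → occurs.
Annular stack unavailable [OR]: B umbilical is inoperative=occurs, North shuttle valve failed=not → at least one input occurs → occurs.
Ram stack inoperative [OR]: Emergency annular preventer degraded=occurs, #1 hydraulic pump trips=occurs, Annular stack unavailable=occurs → at least one input occurs → occurs.
Control pod inoperative [AND]: Redundant pilot line degraded=occurs, Shear sequence fails=occurs, Ram stack inoperative=occurs → all inputs occur → occurs.
Offshore blowout preventer fails to close [AND]: Control pod inoperative=occurs, Control pod is inoperative=occurs → all inputs occur → occurs.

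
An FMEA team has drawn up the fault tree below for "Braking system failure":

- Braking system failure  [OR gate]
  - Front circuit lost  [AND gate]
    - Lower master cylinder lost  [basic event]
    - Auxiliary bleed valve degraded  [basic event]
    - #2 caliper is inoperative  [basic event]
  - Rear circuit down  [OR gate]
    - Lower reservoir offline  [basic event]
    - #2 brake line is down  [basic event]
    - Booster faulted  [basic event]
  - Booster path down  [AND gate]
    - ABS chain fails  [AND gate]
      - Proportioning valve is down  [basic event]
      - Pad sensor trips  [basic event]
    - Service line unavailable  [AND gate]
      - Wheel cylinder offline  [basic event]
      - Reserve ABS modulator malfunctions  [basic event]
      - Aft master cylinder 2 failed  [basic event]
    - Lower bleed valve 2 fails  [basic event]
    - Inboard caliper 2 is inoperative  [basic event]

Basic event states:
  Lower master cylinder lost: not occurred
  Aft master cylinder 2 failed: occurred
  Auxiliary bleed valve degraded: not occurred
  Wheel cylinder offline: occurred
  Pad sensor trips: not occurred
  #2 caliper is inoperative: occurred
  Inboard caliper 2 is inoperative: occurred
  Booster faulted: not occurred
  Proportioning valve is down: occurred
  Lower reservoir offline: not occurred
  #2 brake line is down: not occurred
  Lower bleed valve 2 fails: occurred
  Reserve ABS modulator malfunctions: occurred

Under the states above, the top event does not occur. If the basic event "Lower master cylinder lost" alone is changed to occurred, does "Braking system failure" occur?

No

Counterfactual: set "Lower master cylinder lost" to occurred.
Front circuit lost [AND]: Lower master cylinder lost=occurs, Auxiliary bleed valve degraded=not, #2 caliper is inoperative=occurs → not all inputs occur → does not occur.
Rear circuit down [OR]: Lower reservoir offline=not, #2 brake line is down=not, Booster faulted=not → no input occurs → does not occur.
ABS chain fails [AND]: Proportioning valve is down=occurs, Pad sensor trips=not → not all inputs occur → does not occur.
Service line unavailable [AND]: Wheel cylinder offline=occurs, Reserve ABS modulator malfunctions=occurs, Aft master cylinder 2 failed=occurs → all inputs occur → occurs.
Booster path down [AND]: ABS chain fails=not, Service line unavailable=occurs, Lower bleed valve 2 fails=occurs, Inboard caliper 2 is inoperative=occurs → not all inputs occur → does not occur.
Braking system failure [OR]: Front circuit lost=not, Rear circuit down=not, Booster path down=not → no input occurs → does not occur.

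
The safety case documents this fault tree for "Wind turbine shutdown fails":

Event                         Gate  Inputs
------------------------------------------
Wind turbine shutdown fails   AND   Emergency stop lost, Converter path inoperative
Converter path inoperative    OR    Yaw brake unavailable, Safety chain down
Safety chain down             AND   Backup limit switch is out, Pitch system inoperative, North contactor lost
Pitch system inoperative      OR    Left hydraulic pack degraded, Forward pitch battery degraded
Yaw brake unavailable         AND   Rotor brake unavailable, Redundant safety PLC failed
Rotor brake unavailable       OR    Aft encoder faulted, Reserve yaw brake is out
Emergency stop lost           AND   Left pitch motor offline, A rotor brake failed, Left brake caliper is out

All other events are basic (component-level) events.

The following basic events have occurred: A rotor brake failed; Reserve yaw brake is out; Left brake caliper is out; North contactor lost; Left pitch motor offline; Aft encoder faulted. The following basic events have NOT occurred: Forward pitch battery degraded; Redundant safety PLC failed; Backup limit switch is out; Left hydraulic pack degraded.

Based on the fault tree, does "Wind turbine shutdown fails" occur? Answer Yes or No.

Emergency stop lost [AND]: Left pitch motor offline=occurs, A rotor brake failed=occurs, Left brake caliper is out=occurs → all inputs occur → occurs.
Rotor brake unavailable [OR]: Aft encoder faulted=occurs, Reserve yaw brake is out=occurs → at least one input occurs → occurs.
Yaw brake unavailable [AND]: Rotor brake unavailable=occurs, Redundant safety PLC failed=not → not all inputs occur → does not occur.
Pitch system inoperative [OR]: Left hydraulic pack degraded=not, Forward pitch battery degraded=not → no input occurs → does not occur.
Safety chain down [AND]: Backup limit switch is out=not, Pitch system inoperative=not, North contactor lost=occurs → not all inputs occur → does not occur.
Converter path inoperative [OR]: Yaw brake unavailable=not, Safety chain down=not → no input occurs → does not occur.
Wind turbine shutdown fails [AND]: Emergency stop lost=occurs, Converter path inoperative=not → not all inputs occur → does not occur.

No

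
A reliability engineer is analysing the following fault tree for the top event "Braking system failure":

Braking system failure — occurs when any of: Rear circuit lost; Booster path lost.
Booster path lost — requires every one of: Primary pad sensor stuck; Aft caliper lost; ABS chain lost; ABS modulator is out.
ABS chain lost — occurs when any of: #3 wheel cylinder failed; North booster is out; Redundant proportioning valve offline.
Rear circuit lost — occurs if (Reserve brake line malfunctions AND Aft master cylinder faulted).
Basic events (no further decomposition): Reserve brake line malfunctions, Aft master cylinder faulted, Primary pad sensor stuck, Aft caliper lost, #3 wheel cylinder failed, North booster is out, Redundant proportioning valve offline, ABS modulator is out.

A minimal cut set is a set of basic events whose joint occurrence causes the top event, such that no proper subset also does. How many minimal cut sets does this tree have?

Rear circuit lost [AND]: one cut set from each child combined → 1 × 1 = 1 cut set(s).
ABS chain lost [OR]: union of children's cut sets → 3 cut set(s).
Booster path lost [AND]: one cut set from each child combined → 1 × 1 × 3 × 1 = 3 cut set(s).
Braking system failure [OR]: union of children's cut sets → 4 cut set(s).
Minimal cut sets: {Aft master cylinder faulted, Reserve brake line malfunctions}; {#3 wheel cylinder failed, ABS modulator is out, Aft caliper lost, Primary pad sensor stuck}; {ABS modulator is out, Aft caliper lost, North booster is out, Primary pad sensor stuck}; {ABS modulator is out, Aft caliper lost, Primary pad sensor stuck, Redundant proportioning valve offline}.

4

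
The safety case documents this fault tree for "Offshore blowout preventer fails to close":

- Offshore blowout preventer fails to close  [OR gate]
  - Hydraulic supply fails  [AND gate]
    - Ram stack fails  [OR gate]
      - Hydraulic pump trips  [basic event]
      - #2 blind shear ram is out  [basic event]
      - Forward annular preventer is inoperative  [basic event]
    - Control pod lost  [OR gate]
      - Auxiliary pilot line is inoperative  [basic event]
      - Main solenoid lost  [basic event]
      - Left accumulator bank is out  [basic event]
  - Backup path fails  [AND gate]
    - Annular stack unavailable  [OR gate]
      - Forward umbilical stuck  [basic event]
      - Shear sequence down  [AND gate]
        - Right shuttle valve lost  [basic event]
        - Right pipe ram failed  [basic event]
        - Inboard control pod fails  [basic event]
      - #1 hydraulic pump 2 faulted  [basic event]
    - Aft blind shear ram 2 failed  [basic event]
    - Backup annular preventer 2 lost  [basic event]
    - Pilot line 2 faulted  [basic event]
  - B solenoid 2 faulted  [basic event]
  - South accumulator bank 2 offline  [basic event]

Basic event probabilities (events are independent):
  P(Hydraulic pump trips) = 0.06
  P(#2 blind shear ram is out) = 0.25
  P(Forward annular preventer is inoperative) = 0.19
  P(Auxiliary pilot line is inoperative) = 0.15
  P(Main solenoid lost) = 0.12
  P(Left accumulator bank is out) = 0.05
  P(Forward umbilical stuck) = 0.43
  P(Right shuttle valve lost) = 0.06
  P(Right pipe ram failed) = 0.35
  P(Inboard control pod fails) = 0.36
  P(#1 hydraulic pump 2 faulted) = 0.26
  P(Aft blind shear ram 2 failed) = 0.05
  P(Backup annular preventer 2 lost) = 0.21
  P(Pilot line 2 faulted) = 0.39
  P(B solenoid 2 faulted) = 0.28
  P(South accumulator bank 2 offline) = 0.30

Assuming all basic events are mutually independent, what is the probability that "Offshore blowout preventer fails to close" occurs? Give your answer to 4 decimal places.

P(Ram stack fails) [OR] = 1 − (1−0.06) × (1−0.25) × (1−0.19) = 0.428950
P(Control pod lost) [OR] = 1 − (1−0.15) × (1−0.12) × (1−0.05) = 0.289400
P(Hydraulic supply fails) [AND] = 0.428950 × 0.289400 = 0.124138
P(Shear sequence down) [AND] = 0.06 × 0.35 × 0.36 = 0.007560
P(Annular stack unavailable) [OR] = 1 − (1−0.43) × (1−0.007560) × (1−0.26) = 0.581389
P(Backup path fails) [AND] = 0.581389 × 0.05 × 0.21 × 0.39 = 0.002381
P(Offshore blowout preventer fails to close) [OR] = 1 − (1−0.124138) × (1−0.002381) × (1−0.28) × (1−0.30) = 0.559617
Rounded to 4 decimal places: P(Offshore blowout preventer fails to close) ≈ 0.5596.

0.5596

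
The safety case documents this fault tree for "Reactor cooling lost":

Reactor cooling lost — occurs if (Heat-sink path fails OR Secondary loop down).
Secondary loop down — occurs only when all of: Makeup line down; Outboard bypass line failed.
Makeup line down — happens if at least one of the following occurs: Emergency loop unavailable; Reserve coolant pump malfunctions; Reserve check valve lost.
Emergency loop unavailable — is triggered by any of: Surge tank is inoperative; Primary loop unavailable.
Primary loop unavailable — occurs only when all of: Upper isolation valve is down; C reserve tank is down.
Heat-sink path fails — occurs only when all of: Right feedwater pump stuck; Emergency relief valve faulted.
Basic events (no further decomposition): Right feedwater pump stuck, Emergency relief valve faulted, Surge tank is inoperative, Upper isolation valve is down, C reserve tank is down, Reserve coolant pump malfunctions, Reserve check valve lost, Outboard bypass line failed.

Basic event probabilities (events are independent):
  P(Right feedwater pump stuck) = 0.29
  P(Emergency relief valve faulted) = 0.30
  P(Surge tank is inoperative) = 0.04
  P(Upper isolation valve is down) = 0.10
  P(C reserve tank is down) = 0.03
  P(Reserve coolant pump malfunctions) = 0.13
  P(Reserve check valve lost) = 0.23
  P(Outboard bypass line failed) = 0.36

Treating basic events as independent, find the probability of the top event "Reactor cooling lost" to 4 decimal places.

0.2049

P(Heat-sink path fails) [AND] = 0.29 × 0.30 = 0.087000
P(Primary loop unavailable) [AND] = 0.10 × 0.03 = 0.003000
P(Emergency loop unavailable) [OR] = 1 − (1−0.04) × (1−0.003000) = 0.042880
P(Makeup line down) [OR] = 1 − (1−0.042880) × (1−0.13) × (1−0.23) = 0.358825
P(Secondary loop down) [AND] = 0.358825 × 0.36 = 0.129177
P(Reactor cooling lost) [OR] = 1 − (1−0.087000) × (1−0.129177) = 0.204939
Rounded to 4 decimal places: P(Reactor cooling lost) ≈ 0.2049.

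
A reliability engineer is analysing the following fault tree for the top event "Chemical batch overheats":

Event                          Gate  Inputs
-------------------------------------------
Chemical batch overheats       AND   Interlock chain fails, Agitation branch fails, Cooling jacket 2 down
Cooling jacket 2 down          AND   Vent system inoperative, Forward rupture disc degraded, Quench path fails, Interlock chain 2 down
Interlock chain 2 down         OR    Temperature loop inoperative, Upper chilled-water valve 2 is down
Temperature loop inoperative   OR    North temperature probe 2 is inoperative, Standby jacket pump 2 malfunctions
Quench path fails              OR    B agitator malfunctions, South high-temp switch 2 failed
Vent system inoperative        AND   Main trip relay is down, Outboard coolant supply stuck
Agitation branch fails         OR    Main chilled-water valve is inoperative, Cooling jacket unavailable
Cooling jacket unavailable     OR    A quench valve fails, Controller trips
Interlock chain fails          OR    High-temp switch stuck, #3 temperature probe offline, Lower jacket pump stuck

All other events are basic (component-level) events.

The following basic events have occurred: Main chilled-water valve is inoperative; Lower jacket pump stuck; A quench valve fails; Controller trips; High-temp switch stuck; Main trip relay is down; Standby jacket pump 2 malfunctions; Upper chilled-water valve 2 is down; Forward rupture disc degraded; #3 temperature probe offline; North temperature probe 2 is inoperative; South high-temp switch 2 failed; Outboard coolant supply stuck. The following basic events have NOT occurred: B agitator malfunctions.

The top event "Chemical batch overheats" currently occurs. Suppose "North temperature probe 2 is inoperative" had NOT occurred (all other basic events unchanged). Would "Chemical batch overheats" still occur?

Yes

Counterfactual: set "North temperature probe 2 is inoperative" to not occurred.
Interlock chain fails [OR]: High-temp switch stuck=occurs, #3 temperature probe offline=occurs, Lower jacket pump stuck=occurs → at least one input occurs → occurs.
Cooling jacket unavailable [OR]: A quench valve fails=occurs, Controller trips=occurs → at least one input occurs → occurs.
Agitation branch fails [OR]: Main chilled-water valve is inoperative=occurs, Cooling jacket unavailable=occurs → at least one input occurs → occurs.
Vent system inoperative [AND]: Main trip relay is down=occurs, Outboard coolant supply stuck=occurs → all inputs occur → occurs.
Quench path fails [OR]: B agitator malfunctions=not, South high-temp switch 2 failed=occurs → at least one input occurs → occurs.
Temperature loop inoperative [OR]: North temperature probe 2 is inoperative=not, Standby jacket pump 2 malfunctions=occurs → at least one input occurs → occurs.
Interlock chain 2 down [OR]: Temperature loop inoperative=occurs, Upper chilled-water valve 2 is down=occurs → at least one input occurs → occurs.
Cooling jacket 2 down [AND]: Vent system inoperative=occurs, Forward rupture disc degraded=occurs, Quench path fails=occurs, Interlock chain 2 down=occurs → all inputs occur → occurs.
Chemical batch overheats [AND]: Interlock chain fails=occurs, Agitation branch fails=occurs, Cooling jacket 2 down=occurs → all inputs occur → occurs.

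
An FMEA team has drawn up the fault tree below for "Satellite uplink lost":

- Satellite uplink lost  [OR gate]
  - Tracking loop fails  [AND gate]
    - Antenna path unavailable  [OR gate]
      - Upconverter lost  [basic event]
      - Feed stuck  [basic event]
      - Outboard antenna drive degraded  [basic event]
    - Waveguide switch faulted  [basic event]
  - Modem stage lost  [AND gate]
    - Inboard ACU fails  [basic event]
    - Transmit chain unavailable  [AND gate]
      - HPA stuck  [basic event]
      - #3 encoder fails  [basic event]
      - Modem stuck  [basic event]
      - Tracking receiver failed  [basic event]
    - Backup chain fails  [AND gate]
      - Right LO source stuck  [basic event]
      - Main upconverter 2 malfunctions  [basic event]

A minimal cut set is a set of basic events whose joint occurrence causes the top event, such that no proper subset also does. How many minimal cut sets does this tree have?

4

Antenna path unavailable [OR]: union of children's cut sets → 3 cut set(s).
Tracking loop fails [AND]: one cut set from each child combined → 3 × 1 = 3 cut set(s).
Transmit chain unavailable [AND]: one cut set from each child combined → 1 × 1 × 1 × 1 = 1 cut set(s).
Backup chain fails [AND]: one cut set from each child combined → 1 × 1 = 1 cut set(s).
Modem stage lost [AND]: one cut set from each child combined → 1 × 1 × 1 = 1 cut set(s).
Satellite uplink lost [OR]: union of children's cut sets → 4 cut set(s).
Minimal cut sets: {Upconverter lost, Waveguide switch faulted}; {Feed stuck, Waveguide switch faulted}; {Outboard antenna drive degraded, Waveguide switch faulted}; {#3 encoder fails, HPA stuck, Inboard ACU fails, Main upconverter 2 malfunctions, Modem stuck, Right LO source stuck, Tracking receiver failed}.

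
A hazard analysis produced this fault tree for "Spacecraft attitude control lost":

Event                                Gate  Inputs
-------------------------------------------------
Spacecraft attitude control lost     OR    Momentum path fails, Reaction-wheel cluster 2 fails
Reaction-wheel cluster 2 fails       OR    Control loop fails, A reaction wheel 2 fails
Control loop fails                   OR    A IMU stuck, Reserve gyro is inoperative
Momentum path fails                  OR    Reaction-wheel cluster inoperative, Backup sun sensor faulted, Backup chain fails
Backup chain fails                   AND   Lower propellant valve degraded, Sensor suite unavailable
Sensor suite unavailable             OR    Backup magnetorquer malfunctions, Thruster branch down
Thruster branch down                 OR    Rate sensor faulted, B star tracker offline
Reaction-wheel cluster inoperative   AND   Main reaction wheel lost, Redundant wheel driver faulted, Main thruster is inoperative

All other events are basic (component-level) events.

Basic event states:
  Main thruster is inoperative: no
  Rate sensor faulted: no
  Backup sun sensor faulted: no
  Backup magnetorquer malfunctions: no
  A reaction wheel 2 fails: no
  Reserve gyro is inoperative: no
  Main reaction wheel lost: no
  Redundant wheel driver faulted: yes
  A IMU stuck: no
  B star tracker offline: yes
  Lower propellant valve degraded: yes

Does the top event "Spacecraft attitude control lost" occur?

Yes

Reaction-wheel cluster inoperative [AND]: Main reaction wheel lost=not, Redundant wheel driver faulted=occurs, Main thruster is inoperative=not → not all inputs occur → does not occur.
Thruster branch down [OR]: Rate sensor faulted=not, B star tracker offline=occurs → at least one input occurs → occurs.
Sensor suite unavailable [OR]: Backup magnetorquer malfunctions=not, Thruster branch down=occurs → at least one input occurs → occurs.
Backup chain fails [AND]: Lower propellant valve degraded=occurs, Sensor suite unavailable=occurs → all inputs occur → occurs.
Momentum path fails [OR]: Reaction-wheel cluster inoperative=not, Backup sun sensor faulted=not, Backup chain fails=occurs → at least one input occurs → occurs.
Control loop fails [OR]: A IMU stuck=not, Reserve gyro is inoperative=not → no input occurs → does not occur.
Reaction-wheel cluster 2 fails [OR]: Control loop fails=not, A reaction wheel 2 fails=not → no input occurs → does not occur.
Spacecraft attitude control lost [OR]: Momentum path fails=occurs, Reaction-wheel cluster 2 fails=not → at least one input occurs → occurs.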